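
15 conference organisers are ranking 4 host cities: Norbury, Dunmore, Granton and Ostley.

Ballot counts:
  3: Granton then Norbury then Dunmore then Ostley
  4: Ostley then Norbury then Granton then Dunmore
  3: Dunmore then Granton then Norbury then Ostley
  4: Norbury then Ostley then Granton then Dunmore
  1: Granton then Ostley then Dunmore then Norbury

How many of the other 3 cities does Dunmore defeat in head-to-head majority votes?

0

Dunmore against each rival (15 organisers):
Dunmore vs Norbury: Dunmore preferred on 3+1 = 4 ballots; Norbury wins 11–4.
Dunmore vs Granton: Granton, 12–3.
Dunmore vs Ostley: Ostley, 9–6.
Dunmore beats no one; loses to Norbury, Granton, Ostley — 0 pairwise wins.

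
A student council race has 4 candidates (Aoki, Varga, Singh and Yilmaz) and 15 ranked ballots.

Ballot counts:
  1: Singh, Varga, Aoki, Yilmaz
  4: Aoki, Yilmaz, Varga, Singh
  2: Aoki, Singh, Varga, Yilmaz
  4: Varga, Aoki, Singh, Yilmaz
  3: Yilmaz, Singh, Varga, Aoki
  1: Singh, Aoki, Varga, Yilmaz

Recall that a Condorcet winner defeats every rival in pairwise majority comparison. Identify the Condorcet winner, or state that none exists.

Varga

Check each pair by majority over 15 ballots:
Aoki vs Varga: Varga wins 8–7.
Aoki vs Singh: Aoki wins 10–5.
Aoki vs Yilmaz: Aoki, 12–3.
Varga vs Singh: Varga wins 8–7.
Varga–Yilmaz: Varga 8–7.
Singh–Yilmaz: Singh 8–7.
Varga beats each of Aoki, Singh, Yilmaz — Varga is the Condorcet winner.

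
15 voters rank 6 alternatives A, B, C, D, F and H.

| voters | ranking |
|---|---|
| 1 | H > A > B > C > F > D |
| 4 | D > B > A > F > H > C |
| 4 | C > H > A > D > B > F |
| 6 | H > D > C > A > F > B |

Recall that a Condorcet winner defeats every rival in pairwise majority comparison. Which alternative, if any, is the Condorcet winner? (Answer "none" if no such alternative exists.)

Check each pair by majority over 15 ballots:
A vs B: A, 11–4.
A vs C: 5 to 10, C.
A vs D: 5 to 10, D.
A vs F: A wins 15–0.
A–H: H 11–4.
B–C: C 10–5.
B vs D: D, 14–1.
B vs F: B is ranked higher on 1+4+4 = 9 ballots, F on 6. B wins 9–6.
B vs H: H wins 11–4.
C–D: D 10–5.
C vs F: 11 to 4, C.
C vs H: H, 11–4.
D–F: D 14–1.
D vs H: H wins 11–4.
F vs H: H wins 11–4.
H defeats every rival head-to-head and is the Condorcet winner.

H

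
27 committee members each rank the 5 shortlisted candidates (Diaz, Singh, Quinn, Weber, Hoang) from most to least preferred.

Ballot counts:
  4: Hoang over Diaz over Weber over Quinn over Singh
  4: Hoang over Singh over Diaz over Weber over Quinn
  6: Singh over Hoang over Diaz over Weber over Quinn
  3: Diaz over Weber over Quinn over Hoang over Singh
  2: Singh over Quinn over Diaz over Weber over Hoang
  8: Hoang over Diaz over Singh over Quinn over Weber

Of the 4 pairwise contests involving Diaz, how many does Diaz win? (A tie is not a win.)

3

Diaz against each rival (27 committee members):
Diaz vs Singh: Diaz, 15–12.
Diaz vs Quinn: 25 to 2, Diaz.
Diaz vs Weber: Diaz wins 27–0.
Diaz vs Hoang: Diaz preferred on 3+2 = 5 ballots; Hoang wins 22–5.
Diaz beats Singh, Quinn, Weber; loses to Hoang — 3 pairwise wins.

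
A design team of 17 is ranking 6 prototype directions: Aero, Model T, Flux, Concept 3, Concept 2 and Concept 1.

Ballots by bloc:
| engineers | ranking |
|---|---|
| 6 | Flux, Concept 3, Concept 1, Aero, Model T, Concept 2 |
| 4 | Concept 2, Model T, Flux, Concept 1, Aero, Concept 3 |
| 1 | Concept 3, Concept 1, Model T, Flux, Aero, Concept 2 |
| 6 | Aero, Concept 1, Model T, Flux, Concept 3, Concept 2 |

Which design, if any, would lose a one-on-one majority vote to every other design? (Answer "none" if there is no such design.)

Concept 2

Head-to-head results (17 engineers):
Aero vs Model T: 6+6 = 12 for Aero, 5 for Model T — Aero by 12–5.
Aero vs Flux: 6 for Aero, 11 for Flux — Flux by 11–6.
Aero vs Concept 3: 10 to 7, Aero.
Aero vs Concept 2: 6+1+6 = 13 for Aero, 4 for Concept 2 — Aero by 13–4.
Aero vs Concept 1: 6 to 11, Concept 1.
Model T vs Flux: Model T is ranked higher on 4+1+6 = 11 ballots, Flux on 6. Model T wins 11–6.
Model T vs Concept 3: 10 to 7, Model T.
Model T vs Concept 2: Model T, 13–4.
Model T vs Concept 1: Model T preferred on 4 ballots; Concept 1 wins 13–4.
Flux vs Concept 3: Flux is ranked higher on 6+4+6 = 16 ballots, Concept 3 on 1. Flux wins 16–1.
Flux vs Concept 2: Flux is ranked higher on 6+1+6 = 13 ballots, Concept 2 on 4. Flux wins 13–4.
Flux vs Concept 1: Flux is ranked higher on 6+4 = 10 ballots, Concept 1 on 7. Flux wins 10–7.
Concept 3 vs Concept 2: Concept 3 preferred on 6+1+6 = 13 ballots; Concept 3 wins 13–4.
Concept 3 vs Concept 1: Concept 3 is ranked higher on 6+1 = 7 ballots, Concept 1 on 10. Concept 1 wins 10–7.
Concept 2 vs Concept 1: Concept 2 is ranked higher on 4 ballots, Concept 1 on 13. Concept 1 wins 13–4.
Only Concept 2 has no wins; Concept 2 is the Condorcet loser.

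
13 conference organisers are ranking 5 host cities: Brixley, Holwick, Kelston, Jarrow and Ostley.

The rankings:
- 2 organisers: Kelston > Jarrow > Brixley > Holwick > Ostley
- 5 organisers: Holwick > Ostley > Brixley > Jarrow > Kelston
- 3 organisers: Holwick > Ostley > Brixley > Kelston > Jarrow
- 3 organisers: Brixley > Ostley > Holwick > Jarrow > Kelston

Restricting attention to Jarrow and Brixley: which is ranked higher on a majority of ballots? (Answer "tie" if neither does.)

Ballots ranking Jarrow above Brixley: 2.
Ballots ranking Brixley above Jarrow: 13 − 2 = 11.
Brixley wins the head-to-head 11–2.

Brixley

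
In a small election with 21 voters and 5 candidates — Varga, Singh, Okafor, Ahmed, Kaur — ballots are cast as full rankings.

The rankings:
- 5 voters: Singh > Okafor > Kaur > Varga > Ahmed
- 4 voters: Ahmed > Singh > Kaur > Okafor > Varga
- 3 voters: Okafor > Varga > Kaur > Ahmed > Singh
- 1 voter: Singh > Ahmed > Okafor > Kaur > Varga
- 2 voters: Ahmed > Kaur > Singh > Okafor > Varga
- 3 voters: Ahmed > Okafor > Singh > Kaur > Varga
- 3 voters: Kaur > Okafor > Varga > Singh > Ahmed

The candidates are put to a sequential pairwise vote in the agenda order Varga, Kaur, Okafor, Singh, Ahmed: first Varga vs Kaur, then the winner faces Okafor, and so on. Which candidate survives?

Round 1: Varga vs Kaur — 3–18, Kaur advances.
Round 2: Kaur vs Okafor — 9–12, Okafor advances.
Round 3: Okafor vs Singh — 9–12, Singh advances.
Round 4: Singh vs Ahmed — 9–12, Ahmed advances.
Ahmed survives the agenda.

Ahmed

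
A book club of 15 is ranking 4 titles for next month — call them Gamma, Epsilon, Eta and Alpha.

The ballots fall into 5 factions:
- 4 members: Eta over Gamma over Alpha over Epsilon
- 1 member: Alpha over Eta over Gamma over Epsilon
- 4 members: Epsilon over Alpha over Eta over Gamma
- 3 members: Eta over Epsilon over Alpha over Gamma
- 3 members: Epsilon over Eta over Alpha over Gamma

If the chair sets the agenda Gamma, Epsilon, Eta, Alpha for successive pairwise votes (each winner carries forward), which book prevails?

Eta

Round 1: Gamma vs Epsilon — 5–10, Epsilon advances.
Round 2: Epsilon vs Eta — 7–8, Eta advances.
Round 3: Eta vs Alpha — 10–5, Eta advances.
The agenda winner is Eta.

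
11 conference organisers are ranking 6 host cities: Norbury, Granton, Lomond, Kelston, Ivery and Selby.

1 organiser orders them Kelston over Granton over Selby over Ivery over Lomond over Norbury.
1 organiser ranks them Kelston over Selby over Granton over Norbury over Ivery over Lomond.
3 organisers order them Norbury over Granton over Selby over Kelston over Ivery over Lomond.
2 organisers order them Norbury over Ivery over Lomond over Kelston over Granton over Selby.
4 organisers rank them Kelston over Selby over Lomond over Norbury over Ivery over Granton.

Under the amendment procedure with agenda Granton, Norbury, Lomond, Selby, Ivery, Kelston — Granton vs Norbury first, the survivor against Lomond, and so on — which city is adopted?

Kelston

Round 1: Granton vs Norbury — 2–9, Norbury advances.
Round 2: Norbury vs Lomond — 6–5, Norbury advances.
Round 3: Norbury vs Selby — 5–6, Selby advances.
Round 4: Selby vs Ivery — 9–2, Selby advances.
Round 5: Selby vs Kelston — 3–8, Kelston advances.
Kelston survives the agenda.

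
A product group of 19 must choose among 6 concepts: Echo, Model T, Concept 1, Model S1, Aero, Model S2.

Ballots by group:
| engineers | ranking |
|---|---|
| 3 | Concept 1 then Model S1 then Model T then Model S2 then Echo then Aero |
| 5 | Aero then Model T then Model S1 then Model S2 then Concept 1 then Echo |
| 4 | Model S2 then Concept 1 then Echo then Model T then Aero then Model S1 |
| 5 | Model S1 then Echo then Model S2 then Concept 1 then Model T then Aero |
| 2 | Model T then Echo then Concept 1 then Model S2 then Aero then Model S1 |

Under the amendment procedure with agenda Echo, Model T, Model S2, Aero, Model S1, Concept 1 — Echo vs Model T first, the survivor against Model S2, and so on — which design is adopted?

Concept 1

Round 1: Echo vs Model T — 9–10, Model T advances.
Round 2: Model T vs Model S2 — 10–9, Model T advances.
Round 3: Model T vs Aero — 14–5, Model T advances.
Round 4: Model T vs Model S1 — 11–8, Model T advances.
Round 5: Model T vs Concept 1 — 7–12, Concept 1 advances.
Concept 1 survives the agenda.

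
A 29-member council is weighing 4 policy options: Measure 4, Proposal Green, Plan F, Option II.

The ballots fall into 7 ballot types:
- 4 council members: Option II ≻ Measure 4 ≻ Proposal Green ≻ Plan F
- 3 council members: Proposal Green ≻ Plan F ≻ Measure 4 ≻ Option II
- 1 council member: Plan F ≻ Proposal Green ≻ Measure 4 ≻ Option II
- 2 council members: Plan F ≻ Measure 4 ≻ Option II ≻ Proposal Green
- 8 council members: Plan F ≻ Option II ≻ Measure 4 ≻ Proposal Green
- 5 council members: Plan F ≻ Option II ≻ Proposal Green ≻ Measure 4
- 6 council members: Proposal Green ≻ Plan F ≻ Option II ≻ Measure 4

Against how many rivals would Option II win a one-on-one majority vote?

2

Option II against each rival (29 council members):
Option II vs Measure 4: Option II, 23–6.
Option II vs Proposal Green: Option II wins 19–10.
Option II vs Plan F: Option II preferred on 4 ballots; Plan F wins 25–4.
Option II beats Measure 4, Proposal Green; loses to Plan F — 2 pairwise wins.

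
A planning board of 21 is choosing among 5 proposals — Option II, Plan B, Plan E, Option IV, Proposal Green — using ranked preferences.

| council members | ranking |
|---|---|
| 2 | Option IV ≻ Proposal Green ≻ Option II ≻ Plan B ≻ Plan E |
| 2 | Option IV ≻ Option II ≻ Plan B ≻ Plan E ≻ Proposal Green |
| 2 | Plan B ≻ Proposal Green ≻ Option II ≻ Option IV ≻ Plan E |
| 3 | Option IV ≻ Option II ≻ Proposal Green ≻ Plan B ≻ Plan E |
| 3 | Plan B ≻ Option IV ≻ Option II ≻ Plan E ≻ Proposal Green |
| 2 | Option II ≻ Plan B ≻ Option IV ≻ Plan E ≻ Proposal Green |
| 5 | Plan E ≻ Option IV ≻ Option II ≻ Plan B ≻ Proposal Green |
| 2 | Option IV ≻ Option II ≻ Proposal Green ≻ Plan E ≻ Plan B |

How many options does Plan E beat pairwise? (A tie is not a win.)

Plan E against each rival (21 council members):
Plan E vs Option II: Plan E is ranked higher on 5 ballots, Option II on 16. Option II wins 16–5.
Plan E vs Plan B: Plan B wins 14–7.
Plan E–Option IV: Option IV 16–5.
Plan E vs Proposal Green: Plan E, 12–9.
Plan E beats Proposal Green; loses to Option II, Plan B, Option IV — 1 pairwise win.

1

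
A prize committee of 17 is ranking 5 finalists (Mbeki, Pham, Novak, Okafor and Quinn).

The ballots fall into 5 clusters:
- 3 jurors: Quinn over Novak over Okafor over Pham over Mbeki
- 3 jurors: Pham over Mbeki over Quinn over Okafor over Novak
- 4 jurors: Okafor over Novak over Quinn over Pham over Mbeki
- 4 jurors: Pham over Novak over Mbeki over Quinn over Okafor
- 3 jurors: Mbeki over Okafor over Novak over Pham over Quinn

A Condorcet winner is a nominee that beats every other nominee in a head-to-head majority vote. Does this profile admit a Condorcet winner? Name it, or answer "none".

none

Head-to-head results (17 jurors):
Mbeki vs Pham: Mbeki is ranked higher on 3 ballots, Pham on 14. Pham wins 14–3.
Mbeki vs Novak: 3+3 = 6 for Mbeki, 11 for Novak — Novak by 11–6.
Mbeki vs Okafor: Mbeki preferred on 3+4+3 = 10 ballots; Mbeki wins 10–7.
Mbeki vs Quinn: Mbeki preferred on 3+4+3 = 10 ballots; Mbeki wins 10–7.
Pham vs Novak: Pham preferred on 3+4 = 7 ballots; Novak wins 10–7.
Pham vs Okafor: Okafor, 10–7.
Pham–Quinn: Pham 10–7.
Novak vs Okafor: Okafor wins 10–7.
Novak vs Quinn: 4+4+3 = 11 for Novak, 6 for Quinn — Novak by 11–6.
Okafor vs Quinn: Quinn, 10–7.
No nominee is unbeaten: Mbeki loses to Pham; Pham loses to Novak; Novak loses to Okafor; Okafor loses to Mbeki; Quinn loses to Mbeki. In particular Mbeki → Okafor → Pham → Mbeki is a majority cycle — no Condorcet winner exists.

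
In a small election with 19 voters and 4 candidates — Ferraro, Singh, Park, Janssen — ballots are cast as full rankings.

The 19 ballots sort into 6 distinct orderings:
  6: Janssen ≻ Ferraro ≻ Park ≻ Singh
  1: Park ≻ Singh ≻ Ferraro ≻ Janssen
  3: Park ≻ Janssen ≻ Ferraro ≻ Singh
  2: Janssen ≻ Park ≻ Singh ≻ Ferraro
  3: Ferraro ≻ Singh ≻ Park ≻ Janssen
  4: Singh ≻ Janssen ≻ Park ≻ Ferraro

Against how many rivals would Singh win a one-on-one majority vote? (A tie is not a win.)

Singh against each rival (19 voters):
Singh vs Ferraro: 1+2+4 = 7 for Singh, 12 for Ferraro — Ferraro by 12–7.
Singh vs Park: Park, 12–7.
Singh vs Janssen: 1+3+4 = 8 for Singh, 11 for Janssen — Janssen by 11–8.
Singh beats no one; loses to Ferraro, Park, Janssen — 0 pairwise wins.

0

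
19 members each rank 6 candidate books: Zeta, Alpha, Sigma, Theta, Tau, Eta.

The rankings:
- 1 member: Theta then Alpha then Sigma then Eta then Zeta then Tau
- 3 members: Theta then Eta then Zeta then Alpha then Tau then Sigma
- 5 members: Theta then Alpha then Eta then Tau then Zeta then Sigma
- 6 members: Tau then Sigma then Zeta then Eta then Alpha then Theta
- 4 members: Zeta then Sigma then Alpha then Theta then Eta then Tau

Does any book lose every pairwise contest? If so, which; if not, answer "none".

none

Pairwise majorities:
Zeta vs Alpha: 3+6+4 = 13 for Zeta, 6 for Alpha — Zeta by 13–6.
Zeta vs Sigma: Zeta is ranked higher on 3+5+4 = 12 ballots, Sigma on 7. Zeta wins 12–7.
Zeta vs Theta: Zeta is ranked higher on 6+4 = 10 ballots, Theta on 9. Zeta wins 10–9.
Zeta vs Tau: 8 to 11, Tau.
Zeta–Eta: Zeta 10–9.
Alpha vs Sigma: Alpha is ranked higher on 1+3+5 = 9 ballots, Sigma on 10. Sigma wins 10–9.
Alpha vs Theta: Alpha is ranked higher on 6+4 = 10 ballots, Theta on 9. Alpha wins 10–9.
Alpha vs Tau: Alpha, 13–6.
Alpha vs Eta: Alpha, 10–9.
Sigma vs Theta: Sigma, 10–9.
Sigma vs Tau: 1+4 = 5 for Sigma, 14 for Tau — Tau by 14–5.
Sigma vs Eta: Sigma is ranked higher on 1+6+4 = 11 ballots, Eta on 8. Sigma wins 11–8.
Theta vs Tau: Theta preferred on 1+3+5+4 = 13 ballots; Theta wins 13–6.
Theta vs Eta: Theta, 13–6.
Tau vs Eta: Eta, 13–6.
Every book wins at least one matchup (Zeta beats Alpha; Alpha beats Theta; Sigma beats Alpha; Theta beats Tau; Tau beats Zeta; Eta beats Tau), so there is no Condorcet loser.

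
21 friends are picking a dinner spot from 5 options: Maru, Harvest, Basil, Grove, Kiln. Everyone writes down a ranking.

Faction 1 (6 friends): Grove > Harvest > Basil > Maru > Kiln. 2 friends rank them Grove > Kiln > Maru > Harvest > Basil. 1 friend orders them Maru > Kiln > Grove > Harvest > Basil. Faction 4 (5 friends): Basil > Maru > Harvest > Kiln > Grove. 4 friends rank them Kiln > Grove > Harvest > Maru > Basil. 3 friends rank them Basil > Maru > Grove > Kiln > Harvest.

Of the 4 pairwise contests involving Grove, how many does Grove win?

4

Grove against each rival (21 friends):
Grove vs Maru: 6+2+4 = 12 for Grove, 9 for Maru — Grove by 12–9.
Grove vs Harvest: Grove wins 16–5.
Grove vs Basil: Grove is ranked higher on 6+2+1+4 = 13 ballots, Basil on 8. Grove wins 13–8.
Grove–Kiln: Grove 11–10.
Grove beats Maru, Harvest, Basil, Kiln — 4 pairwise wins.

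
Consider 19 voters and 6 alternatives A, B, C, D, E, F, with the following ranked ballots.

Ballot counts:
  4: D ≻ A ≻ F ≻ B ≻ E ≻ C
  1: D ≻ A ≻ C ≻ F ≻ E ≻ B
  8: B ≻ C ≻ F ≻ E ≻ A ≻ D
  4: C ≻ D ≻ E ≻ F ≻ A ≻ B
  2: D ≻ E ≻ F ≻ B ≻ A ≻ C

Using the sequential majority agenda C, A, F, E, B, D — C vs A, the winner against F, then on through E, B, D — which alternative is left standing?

Round 1: C vs A — 12–7, C advances.
Round 2: C vs F — 13–6, C advances.
Round 3: C vs E — 13–6, C advances.
Round 4: C vs B — 5–14, B advances.
Round 5: B vs D — 8–11, D advances.
The agenda winner is D.

D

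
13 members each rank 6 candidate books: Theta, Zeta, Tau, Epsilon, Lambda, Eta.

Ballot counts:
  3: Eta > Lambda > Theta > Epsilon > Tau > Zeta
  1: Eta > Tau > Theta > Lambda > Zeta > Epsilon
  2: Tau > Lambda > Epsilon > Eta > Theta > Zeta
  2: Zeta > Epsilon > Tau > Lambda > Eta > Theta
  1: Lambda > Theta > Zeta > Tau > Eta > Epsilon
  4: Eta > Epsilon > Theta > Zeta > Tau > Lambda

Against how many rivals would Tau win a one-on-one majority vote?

1

Tau against each rival (13 members):
Tau vs Theta: Tau preferred on 1+2+2 = 5 ballots; Theta wins 8–5.
Tau–Zeta: Zeta 7–6.
Tau–Epsilon: Epsilon 9–4.
Tau vs Lambda: Tau, 9–4.
Tau vs Eta: Eta wins 8–5.
Tau beats Lambda; loses to Theta, Zeta, Epsilon, Eta — 1 pairwise win.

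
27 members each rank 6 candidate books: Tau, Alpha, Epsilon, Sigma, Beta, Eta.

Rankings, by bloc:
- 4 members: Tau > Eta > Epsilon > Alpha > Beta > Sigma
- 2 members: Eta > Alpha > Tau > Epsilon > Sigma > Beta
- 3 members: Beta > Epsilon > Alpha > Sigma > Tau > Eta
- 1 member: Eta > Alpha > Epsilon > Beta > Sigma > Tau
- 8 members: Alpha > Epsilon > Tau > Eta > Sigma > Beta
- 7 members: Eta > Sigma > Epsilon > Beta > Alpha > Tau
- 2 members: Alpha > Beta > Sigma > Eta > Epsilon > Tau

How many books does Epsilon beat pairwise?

4

Epsilon against each rival (27 members):
Epsilon vs Tau: Epsilon is ranked higher on 3+1+8+7+2 = 21 ballots, Tau on 6. Epsilon wins 21–6.
Epsilon vs Alpha: Epsilon wins 14–13.
Epsilon vs Sigma: Epsilon preferred on 4+2+3+1+8 = 18 ballots; Epsilon wins 18–9.
Epsilon vs Beta: Epsilon wins 22–5.
Epsilon vs Eta: Epsilon is ranked higher on 3+8 = 11 ballots, Eta on 16. Eta wins 16–11.
Epsilon beats Tau, Alpha, Sigma, Beta; loses to Eta — 4 pairwise wins.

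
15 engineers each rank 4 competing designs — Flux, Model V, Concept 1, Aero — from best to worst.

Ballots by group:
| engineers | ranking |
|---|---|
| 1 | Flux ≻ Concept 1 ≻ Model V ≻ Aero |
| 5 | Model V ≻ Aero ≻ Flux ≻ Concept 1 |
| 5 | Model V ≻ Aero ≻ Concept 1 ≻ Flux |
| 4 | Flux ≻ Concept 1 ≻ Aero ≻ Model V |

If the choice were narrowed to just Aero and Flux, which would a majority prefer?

Ballots ranking Aero above Flux: 5 + 5 = 10.
Ballots ranking Flux above Aero: 15 − 10 = 5.
Aero wins the head-to-head 10–5.

Aero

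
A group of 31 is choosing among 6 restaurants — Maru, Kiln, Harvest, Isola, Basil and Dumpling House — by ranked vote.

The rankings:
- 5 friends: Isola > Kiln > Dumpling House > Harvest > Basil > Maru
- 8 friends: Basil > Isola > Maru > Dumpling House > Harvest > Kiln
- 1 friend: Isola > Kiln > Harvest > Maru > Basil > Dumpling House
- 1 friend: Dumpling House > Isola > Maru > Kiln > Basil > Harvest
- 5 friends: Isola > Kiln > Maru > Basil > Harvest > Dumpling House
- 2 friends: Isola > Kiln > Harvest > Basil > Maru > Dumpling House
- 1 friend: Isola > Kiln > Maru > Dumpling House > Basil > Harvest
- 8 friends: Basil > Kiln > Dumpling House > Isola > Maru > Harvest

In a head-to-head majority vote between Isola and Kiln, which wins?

Isola

Ballots ranking Isola above Kiln: 5 + 8 + 1 + 1 + 5 + 2 + 1 = 23.
Ballots ranking Kiln above Isola: 31 − 23 = 8.
Isola wins the head-to-head 23–8.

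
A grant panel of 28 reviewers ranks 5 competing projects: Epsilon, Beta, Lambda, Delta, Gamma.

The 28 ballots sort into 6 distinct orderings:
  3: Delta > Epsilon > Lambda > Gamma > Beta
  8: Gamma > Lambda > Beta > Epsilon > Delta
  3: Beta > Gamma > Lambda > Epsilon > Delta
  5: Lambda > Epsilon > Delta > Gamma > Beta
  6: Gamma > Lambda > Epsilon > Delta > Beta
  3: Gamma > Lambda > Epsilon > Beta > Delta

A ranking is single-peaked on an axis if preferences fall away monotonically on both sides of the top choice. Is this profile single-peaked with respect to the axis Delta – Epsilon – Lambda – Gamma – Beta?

yes

Axis positions: Delta=1, Epsilon=2, Lambda=3, Gamma=4, Beta=5.
Type 1 (peak Delta at position 1): ranking walks positions 1-2-3-4-5, expanding outward from the peak — single-peaked.
Type 2 (peak Gamma at position 4): ranking walks positions 4-3-5-2-1, expanding outward from the peak — single-peaked.
Type 3 (peak Beta at position 5): ranking walks positions 5-4-3-2-1, expanding outward from the peak — single-peaked.
Type 4 (peak Lambda at position 3): ranking walks positions 3-2-1-4-5, expanding outward from the peak — single-peaked.
Type 5 (peak Gamma at position 4): ranking walks positions 4-3-2-1-5, expanding outward from the peak — single-peaked.
Type 6 (peak Gamma at position 4): ranking walks positions 4-3-2-5-1, expanding outward from the peak — single-peaked.
Every ranking is single-peaked on this axis.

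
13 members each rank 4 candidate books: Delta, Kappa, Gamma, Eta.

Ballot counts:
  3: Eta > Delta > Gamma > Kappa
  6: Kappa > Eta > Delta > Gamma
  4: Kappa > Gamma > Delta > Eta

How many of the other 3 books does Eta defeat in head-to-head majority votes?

2

Eta against each rival (13 members):
Eta–Delta: Eta 9–4.
Eta vs Kappa: Kappa, 10–3.
Eta–Gamma: Eta 9–4.
Eta beats Delta, Gamma; loses to Kappa — 2 pairwise wins.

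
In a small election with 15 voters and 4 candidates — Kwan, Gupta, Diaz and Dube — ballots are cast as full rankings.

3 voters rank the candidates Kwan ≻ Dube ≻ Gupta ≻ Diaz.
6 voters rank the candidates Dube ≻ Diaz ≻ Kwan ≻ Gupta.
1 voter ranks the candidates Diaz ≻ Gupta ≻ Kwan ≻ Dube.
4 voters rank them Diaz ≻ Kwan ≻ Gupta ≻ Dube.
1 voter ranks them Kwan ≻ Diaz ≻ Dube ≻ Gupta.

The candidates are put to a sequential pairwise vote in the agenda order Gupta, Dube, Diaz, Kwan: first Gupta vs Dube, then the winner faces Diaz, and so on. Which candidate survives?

Kwan

Round 1: Gupta vs Dube — 5–10, Dube advances.
Round 2: Dube vs Diaz — 9–6, Dube advances.
Round 3: Dube vs Kwan — 6–9, Kwan advances.
The agenda winner is Kwan.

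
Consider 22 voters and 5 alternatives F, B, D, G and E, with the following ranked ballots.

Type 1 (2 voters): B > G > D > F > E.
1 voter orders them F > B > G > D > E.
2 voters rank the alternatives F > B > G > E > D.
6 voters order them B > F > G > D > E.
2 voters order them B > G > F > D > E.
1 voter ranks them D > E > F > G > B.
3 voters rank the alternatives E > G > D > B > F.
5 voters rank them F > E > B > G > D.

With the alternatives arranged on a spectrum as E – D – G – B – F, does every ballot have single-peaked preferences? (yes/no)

Axis positions: E=1, D=2, G=3, B=4, F=5.
Type 1 (peak B at position 4): ranking walks positions 4-3-2-5-1, expanding outward from the peak — single-peaked.
Type 2 (peak F at position 5): ranking walks positions 5-4-3-2-1, expanding outward from the peak — single-peaked.
Type 3: ranking walks positions 5-4-3-1-2; E is ranked above D even though D lies between E and the peak F on the axis — preferences dip and rise again. Not single-peaked.
Type 4 (peak B at position 4): ranking walks positions 4-5-3-2-1, expanding outward from the peak — single-peaked.
Type 5 (peak B at position 4): ranking walks positions 4-3-5-2-1, expanding outward from the peak — single-peaked.
Type 6: ranking walks positions 2-1-5-3-4; F is ranked above G even though G lies between F and the peak D on the axis — preferences dip and rise again. Not single-peaked.
Type 7: ranking walks positions 1-3-2-4-5; G is ranked above D even though D lies between G and the peak E on the axis — preferences dip and rise again. Not single-peaked.
Type 8: ranking walks positions 5-1-4-3-2; E is ranked above B even though B lies between E and the peak F on the axis — preferences dip and rise again. Not single-peaked.
Type 3 violates single-peakedness, so the profile is not single-peaked on this axis.

no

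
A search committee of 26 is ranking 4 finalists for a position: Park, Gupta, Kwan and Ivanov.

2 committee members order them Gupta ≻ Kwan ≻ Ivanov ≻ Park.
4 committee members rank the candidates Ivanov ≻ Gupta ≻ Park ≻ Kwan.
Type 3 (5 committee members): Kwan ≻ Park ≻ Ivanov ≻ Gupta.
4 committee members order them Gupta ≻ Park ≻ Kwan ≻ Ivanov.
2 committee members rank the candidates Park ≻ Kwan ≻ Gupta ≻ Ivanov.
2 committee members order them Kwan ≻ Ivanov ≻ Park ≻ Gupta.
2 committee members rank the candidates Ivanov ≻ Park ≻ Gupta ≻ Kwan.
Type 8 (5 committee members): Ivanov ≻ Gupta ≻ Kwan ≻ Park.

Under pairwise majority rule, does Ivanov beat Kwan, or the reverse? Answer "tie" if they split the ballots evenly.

Kwan

Ballots ranking Ivanov above Kwan: 4 + 2 + 5 = 11.
Ballots ranking Kwan above Ivanov: 26 − 11 = 15.
Kwan wins the head-to-head 15–11.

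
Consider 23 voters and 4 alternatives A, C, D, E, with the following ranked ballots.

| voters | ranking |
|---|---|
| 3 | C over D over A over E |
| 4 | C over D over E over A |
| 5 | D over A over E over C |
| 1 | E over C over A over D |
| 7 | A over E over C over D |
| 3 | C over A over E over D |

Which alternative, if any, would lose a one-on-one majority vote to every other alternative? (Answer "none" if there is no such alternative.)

Head-to-head results (23 voters):
A vs C: 5+7 = 12 for A, 11 for C — A by 12–11.
A vs D: A is ranked higher on 1+7+3 = 11 ballots, D on 12. D wins 12–11.
A vs E: A wins 18–5.
C–D: C 18–5.
C vs E: E wins 13–10.
D vs E: D is ranked higher on 3+4+5 = 12 ballots, E on 11. D wins 12–11.
Each alternative has at least one pairwise win (A beats C; C beats D; D beats A; E beats C) — no Condorcet loser.

none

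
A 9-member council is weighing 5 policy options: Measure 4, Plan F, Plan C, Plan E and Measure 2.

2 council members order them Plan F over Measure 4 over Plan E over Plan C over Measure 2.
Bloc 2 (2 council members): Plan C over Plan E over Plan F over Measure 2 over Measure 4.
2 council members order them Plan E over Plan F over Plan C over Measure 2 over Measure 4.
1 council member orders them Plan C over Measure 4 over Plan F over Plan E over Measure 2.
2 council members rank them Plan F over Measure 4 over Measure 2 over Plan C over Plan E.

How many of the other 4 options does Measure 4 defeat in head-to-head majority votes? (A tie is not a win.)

2

Measure 4 against each rival (9 council members):
Measure 4 vs Plan F: Plan F, 8–1.
Measure 4 vs Plan C: Measure 4 is ranked higher on 2+2 = 4 ballots, Plan C on 5. Plan C wins 5–4.
Measure 4 vs Plan E: Measure 4 preferred on 2+1+2 = 5 ballots; Measure 4 wins 5–4.
Measure 4 vs Measure 2: 5 to 4, Measure 4.
Measure 4 beats Plan E, Measure 2; loses to Plan F, Plan C — 2 pairwise wins.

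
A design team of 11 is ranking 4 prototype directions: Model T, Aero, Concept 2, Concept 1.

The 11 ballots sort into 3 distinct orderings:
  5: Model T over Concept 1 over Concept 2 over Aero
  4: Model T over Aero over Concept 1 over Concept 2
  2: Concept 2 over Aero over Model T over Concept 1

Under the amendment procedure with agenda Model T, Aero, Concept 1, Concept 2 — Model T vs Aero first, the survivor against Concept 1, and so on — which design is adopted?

Model T

Round 1: Model T vs Aero — 9–2, Model T advances.
Round 2: Model T vs Concept 1 — 11–0, Model T advances.
Round 3: Model T vs Concept 2 — 9–2, Model T advances.
The agenda winner is Model T.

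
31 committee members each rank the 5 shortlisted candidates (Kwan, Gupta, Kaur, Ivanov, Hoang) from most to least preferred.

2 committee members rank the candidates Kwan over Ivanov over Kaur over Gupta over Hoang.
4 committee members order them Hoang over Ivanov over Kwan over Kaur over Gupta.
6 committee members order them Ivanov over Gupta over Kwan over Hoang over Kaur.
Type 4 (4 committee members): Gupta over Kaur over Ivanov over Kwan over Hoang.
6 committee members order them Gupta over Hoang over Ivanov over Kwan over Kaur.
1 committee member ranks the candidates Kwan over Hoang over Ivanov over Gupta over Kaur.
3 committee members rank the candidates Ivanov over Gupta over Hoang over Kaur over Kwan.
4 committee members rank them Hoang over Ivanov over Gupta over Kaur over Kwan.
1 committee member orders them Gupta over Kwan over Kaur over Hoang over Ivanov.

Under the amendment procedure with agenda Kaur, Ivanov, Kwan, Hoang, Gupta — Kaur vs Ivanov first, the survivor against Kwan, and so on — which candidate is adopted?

Round 1: Kaur vs Ivanov — 5–26, Ivanov advances.
Round 2: Ivanov vs Kwan — 27–4, Ivanov advances.
Round 3: Ivanov vs Hoang — 15–16, Hoang advances.
Round 4: Hoang vs Gupta — 9–22, Gupta advances.
The agenda winner is Gupta.

Gupta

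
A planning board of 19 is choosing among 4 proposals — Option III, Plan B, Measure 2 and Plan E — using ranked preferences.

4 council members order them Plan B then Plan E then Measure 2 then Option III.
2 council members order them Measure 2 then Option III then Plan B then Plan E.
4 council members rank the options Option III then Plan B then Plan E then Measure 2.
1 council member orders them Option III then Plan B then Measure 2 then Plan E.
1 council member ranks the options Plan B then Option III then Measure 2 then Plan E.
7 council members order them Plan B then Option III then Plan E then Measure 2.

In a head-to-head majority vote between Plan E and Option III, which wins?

Ballots ranking Plan E above Option III: 4.
Ballots ranking Option III above Plan E: 19 − 4 = 15.
Option III wins the head-to-head 15–4.

Option III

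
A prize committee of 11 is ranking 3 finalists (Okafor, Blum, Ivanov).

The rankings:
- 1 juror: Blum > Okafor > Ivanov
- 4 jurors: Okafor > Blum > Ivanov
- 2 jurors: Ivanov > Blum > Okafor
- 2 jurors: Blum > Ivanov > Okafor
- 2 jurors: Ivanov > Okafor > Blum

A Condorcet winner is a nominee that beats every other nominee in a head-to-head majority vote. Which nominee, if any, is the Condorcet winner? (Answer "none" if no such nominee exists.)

Check each pair by majority over 11 ballots:
Okafor vs Blum: 4+2 = 6 for Okafor, 5 for Blum — Okafor by 6–5.
Okafor vs Ivanov: 1+4 = 5 for Okafor, 6 for Ivanov — Ivanov by 6–5.
Blum–Ivanov: Blum 7–4.
Each nominee drops at least one matchup (Okafor loses to Ivanov; Blum loses to Okafor; Ivanov loses to Blum); the cycle Okafor > Blum > Ivanov > Okafor rules out a Condorcet winner.

none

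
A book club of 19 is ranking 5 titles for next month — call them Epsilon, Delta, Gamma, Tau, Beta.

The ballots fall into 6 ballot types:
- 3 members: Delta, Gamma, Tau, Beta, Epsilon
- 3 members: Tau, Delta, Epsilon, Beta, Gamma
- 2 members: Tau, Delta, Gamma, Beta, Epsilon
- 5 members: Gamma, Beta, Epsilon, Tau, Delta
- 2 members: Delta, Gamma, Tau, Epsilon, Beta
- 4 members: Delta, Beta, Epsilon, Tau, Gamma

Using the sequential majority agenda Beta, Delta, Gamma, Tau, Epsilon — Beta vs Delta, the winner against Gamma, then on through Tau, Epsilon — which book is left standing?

Round 1: Beta vs Delta — 5–14, Delta advances.
Round 2: Delta vs Gamma — 14–5, Delta advances.
Round 3: Delta vs Tau — 9–10, Tau advances.
Round 4: Tau vs Epsilon — 10–9, Tau advances.
Tau survives the agenda.

Tau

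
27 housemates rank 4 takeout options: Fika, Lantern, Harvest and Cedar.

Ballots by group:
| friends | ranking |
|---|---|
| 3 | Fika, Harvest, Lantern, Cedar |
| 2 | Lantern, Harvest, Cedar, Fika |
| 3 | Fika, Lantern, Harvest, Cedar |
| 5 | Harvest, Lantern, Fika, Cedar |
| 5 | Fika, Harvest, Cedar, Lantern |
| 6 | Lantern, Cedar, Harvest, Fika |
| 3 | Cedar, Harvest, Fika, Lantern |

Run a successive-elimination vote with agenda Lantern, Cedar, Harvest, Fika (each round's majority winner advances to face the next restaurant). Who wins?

Round 1: Lantern vs Cedar — 19–8, Lantern advances.
Round 2: Lantern vs Harvest — 11–16, Harvest advances.
Round 3: Harvest vs Fika — 16–11, Harvest advances.
Harvest survives the agenda.

Harvest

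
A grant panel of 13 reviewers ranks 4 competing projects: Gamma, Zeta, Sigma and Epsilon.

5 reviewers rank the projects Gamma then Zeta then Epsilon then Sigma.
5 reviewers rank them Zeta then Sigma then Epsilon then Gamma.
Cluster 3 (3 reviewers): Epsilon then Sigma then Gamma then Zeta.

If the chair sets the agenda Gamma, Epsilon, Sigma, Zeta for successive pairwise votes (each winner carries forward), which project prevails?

Round 1: Gamma vs Epsilon — 5–8, Epsilon advances.
Round 2: Epsilon vs Sigma — 8–5, Epsilon advances.
Round 3: Epsilon vs Zeta — 3–10, Zeta advances.
Zeta survives the agenda.

Zeta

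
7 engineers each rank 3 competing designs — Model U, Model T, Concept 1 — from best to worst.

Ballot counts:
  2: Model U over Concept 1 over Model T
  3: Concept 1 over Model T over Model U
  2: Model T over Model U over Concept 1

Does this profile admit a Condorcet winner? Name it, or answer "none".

Pairwise majorities:
Model U–Model T: Model T 5–2.
Model U–Concept 1: Model U 4–3.
Model T–Concept 1: Concept 1 5–2.
Every design loses at least once (Model U loses to Model T; Model T loses to Concept 1; Concept 1 loses to Model U). The majority relation contains the cycle Model U → Concept 1 → Model T → Model U, so there is no Condorcet winner.

none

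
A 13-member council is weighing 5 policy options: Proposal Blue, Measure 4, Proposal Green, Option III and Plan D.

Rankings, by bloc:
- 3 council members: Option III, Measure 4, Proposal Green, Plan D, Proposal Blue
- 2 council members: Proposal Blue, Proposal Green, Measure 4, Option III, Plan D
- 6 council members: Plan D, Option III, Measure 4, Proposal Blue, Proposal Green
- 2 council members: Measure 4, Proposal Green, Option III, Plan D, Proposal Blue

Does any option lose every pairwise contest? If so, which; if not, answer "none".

Pairwise majorities:
Proposal Blue vs Measure 4: 2 to 11, Measure 4.
Proposal Blue vs Proposal Green: Proposal Blue is ranked higher on 2+6 = 8 ballots, Proposal Green on 5. Proposal Blue wins 8–5.
Proposal Blue vs Option III: Option III wins 11–2.
Proposal Blue vs Plan D: Proposal Blue preferred on 2 ballots; Plan D wins 11–2.
Measure 4 vs Proposal Green: Measure 4, 11–2.
Measure 4 vs Option III: 2+2 = 4 for Measure 4, 9 for Option III — Option III by 9–4.
Measure 4 vs Plan D: Measure 4 preferred on 3+2+2 = 7 ballots; Measure 4 wins 7–6.
Proposal Green vs Option III: Option III, 9–4.
Proposal Green vs Plan D: Proposal Green is ranked higher on 3+2+2 = 7 ballots, Plan D on 6. Proposal Green wins 7–6.
Option III vs Plan D: 3+2+2 = 7 for Option III, 6 for Plan D — Option III by 7–6.
Each option has at least one pairwise win (Proposal Blue beats Proposal Green; Measure 4 beats Proposal Blue; Proposal Green beats Plan D; Option III beats Proposal Blue; Plan D beats Proposal Blue) — no Condorcet loser.

none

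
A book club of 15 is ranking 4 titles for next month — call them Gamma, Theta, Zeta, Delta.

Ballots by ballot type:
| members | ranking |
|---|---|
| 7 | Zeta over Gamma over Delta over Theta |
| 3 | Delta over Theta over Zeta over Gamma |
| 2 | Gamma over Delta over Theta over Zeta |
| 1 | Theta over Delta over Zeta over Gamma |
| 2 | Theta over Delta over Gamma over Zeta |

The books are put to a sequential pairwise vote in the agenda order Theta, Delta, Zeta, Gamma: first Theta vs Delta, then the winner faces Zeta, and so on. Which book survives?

Round 1: Theta vs Delta — 3–12, Delta advances.
Round 2: Delta vs Zeta — 8–7, Delta advances.
Round 3: Delta vs Gamma — 6–9, Gamma advances.
The agenda winner is Gamma.

Gamma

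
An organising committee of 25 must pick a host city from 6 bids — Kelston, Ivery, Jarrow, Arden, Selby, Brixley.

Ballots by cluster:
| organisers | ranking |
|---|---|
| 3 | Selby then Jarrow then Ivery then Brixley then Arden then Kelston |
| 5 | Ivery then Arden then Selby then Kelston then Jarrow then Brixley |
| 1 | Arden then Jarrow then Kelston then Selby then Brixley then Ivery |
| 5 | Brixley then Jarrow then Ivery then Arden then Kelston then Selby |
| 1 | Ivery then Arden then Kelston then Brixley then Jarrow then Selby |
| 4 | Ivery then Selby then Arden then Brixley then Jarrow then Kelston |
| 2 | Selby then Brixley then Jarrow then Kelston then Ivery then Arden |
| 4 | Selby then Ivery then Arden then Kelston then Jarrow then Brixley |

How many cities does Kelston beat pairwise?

Kelston against each rival (25 organisers):
Kelston vs Ivery: Kelston preferred on 1+2 = 3 ballots; Ivery wins 22–3.
Kelston vs Jarrow: 5+1+4 = 10 for Kelston, 15 for Jarrow — Jarrow by 15–10.
Kelston vs Arden: 2 for Kelston, 23 for Arden — Arden by 23–2.
Kelston vs Selby: Kelston is ranked higher on 1+5+1 = 7 ballots, Selby on 18. Selby wins 18–7.
Kelston–Brixley: Brixley 14–11.
Kelston beats no one; loses to Ivery, Jarrow, Arden, Selby, Brixley — 0 pairwise wins.

0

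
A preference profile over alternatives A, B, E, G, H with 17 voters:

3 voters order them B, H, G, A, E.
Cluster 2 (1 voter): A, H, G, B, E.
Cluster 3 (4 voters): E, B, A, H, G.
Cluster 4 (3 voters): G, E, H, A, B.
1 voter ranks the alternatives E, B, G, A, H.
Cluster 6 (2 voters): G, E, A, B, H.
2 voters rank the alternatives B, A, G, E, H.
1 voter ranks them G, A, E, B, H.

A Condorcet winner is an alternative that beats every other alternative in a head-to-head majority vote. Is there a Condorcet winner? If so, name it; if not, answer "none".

none

Pairwise majorities:
A vs B: B, 10–7.
A vs E: E, 10–7.
A vs G: G, 10–7.
A–H: A 11–6.
B vs E: E wins 11–6.
B vs G: B, 10–7.
B–H: B 13–4.
E–G: G 12–5.
E–H: E 13–4.
G vs H: G, 9–8.
Each alternative drops at least one matchup (A loses to B; B loses to E; E loses to G; G loses to B; H loses to A); the cycle B > G > E > B rules out a Condorcet winner.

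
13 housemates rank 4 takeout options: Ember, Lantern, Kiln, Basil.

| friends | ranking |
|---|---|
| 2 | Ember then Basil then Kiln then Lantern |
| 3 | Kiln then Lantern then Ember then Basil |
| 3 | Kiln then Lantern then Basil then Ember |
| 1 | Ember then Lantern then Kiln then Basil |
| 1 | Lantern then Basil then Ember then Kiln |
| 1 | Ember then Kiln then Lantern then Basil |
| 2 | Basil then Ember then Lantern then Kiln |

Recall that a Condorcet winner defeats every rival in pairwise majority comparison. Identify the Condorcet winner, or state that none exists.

Pairwise majorities:
Ember vs Lantern: Ember is ranked higher on 2+1+1+2 = 6 ballots, Lantern on 7. Lantern wins 7–6.
Ember vs Kiln: 7 to 6, Ember.
Ember vs Basil: 7 to 6, Ember.
Lantern vs Kiln: 1+1+2 = 4 for Lantern, 9 for Kiln — Kiln by 9–4.
Lantern vs Basil: Lantern is ranked higher on 3+3+1+1+1 = 9 ballots, Basil on 4. Lantern wins 9–4.
Kiln vs Basil: 8 to 5, Kiln.
Each restaurant drops at least one matchup (Ember loses to Lantern; Lantern loses to Kiln; Kiln loses to Ember; Basil loses to Ember); the cycle Ember beats Kiln beats Lantern beats Ember rules out a Condorcet winner.

none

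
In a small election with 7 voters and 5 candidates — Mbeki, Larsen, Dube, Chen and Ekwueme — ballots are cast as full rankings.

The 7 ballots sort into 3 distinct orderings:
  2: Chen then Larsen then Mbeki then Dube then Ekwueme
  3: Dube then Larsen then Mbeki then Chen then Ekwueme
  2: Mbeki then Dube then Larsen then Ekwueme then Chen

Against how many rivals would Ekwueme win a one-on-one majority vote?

0

Ekwueme against each rival (7 voters):
Ekwueme vs Mbeki: Mbeki, 7–0.
Ekwueme vs Larsen: Larsen wins 7–0.
Ekwueme–Dube: Dube 7–0.
Ekwueme vs Chen: 2 to 5, Chen.
Ekwueme beats no one; loses to Mbeki, Larsen, Dube, Chen — 0 pairwise wins.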